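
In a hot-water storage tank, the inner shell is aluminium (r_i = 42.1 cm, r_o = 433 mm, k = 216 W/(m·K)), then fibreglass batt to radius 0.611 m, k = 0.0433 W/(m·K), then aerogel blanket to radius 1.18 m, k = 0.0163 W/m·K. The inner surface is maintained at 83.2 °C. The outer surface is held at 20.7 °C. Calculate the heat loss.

Series thermal resistances, inner to outer:
  R_aluminium = (1/0.421 − 1/0.433)/(4πk) = 0.06583/(4π·216) = 2.425×10^-5 K/W
  R_fibreglass batt = (1/0.433 − 1/0.611)/(4πk) = 0.6728/(4π·0.0433) = 1.236 K/W
  R_aerogel blanket = (1/0.611 − 1/1.18)/(4πk) = 0.7892/(4π·0.0163) = 3.853 K/W
ΣR = 2.425×10^-5 + 1.236 + 3.853 = 5.089 K/W
Q = ΔT/ΣR = (83.2 °C − 20.7 °C)/5.089 = 12.3 W

Q = 12.3 W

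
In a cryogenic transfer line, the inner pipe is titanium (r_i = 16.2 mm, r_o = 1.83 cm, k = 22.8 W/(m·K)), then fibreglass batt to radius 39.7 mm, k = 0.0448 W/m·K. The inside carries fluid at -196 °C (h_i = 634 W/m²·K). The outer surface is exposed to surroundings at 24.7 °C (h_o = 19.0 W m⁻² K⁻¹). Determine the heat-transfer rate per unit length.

Treat each layer as a resistance in series:
  R'_conv,in = 1/(2πr h) = 1/(2π·0.0162·634) = 0.01550 m·K/W
  R'_titanium = ln(0.0183/0.0162)/(2πk) = 0.1219/(2π·22.8) = 8.508×10^-4 m·K/W
  R'_fibreglass batt = ln(0.0397/0.0183)/(2πk) = 0.7745/(2π·0.0448) = 2.751 m·K/W
  R'_conv,out = 1/(2πr h) = 1/(2π·0.0397·19.0) = 0.2110 m·K/W
ΣR = 0.01550 + 8.508×10^-4 + 2.751 + 0.2110 = 2.978 m·K/W
Q' = ΔT/ΣR = (-196 °C − 24.7 °C)/2.978 = -74.1 W/m
(Negative Q' ⇒ heat flows inward; heat gain = 74.1 W/m.)

Q' = 74.1 W/m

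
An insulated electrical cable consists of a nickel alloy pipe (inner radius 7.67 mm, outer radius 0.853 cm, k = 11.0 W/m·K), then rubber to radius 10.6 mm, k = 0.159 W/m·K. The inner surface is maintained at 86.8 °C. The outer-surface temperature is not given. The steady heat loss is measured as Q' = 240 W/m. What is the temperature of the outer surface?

T_out = 34.2 °C

Series resistances:
  R'_nickel alloy = ln(0.00853/0.00767)/(2πk) = 0.1063/(2π·11.0) = 0.001538 m·K/W
  R'_rubber = ln(0.0106/0.00853)/(2πk) = 0.2173/(2π·0.159) = 0.2175 m·K/W
ΣR = 0.2190 m·K/W
ΔT = Q'·ΣR = 240 × 0.2190 = 52.56 K
Heat flows outward, so T_out = T_in − ΔT = 86.8 − 52.56 = 34.2 °C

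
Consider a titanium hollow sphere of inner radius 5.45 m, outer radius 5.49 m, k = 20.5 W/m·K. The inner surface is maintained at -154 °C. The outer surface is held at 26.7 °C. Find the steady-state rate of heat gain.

Q = 34800 kW

Q = 4πk·ΔT/(1/r₁ − 1/r₂) = 4π × 20.5 × 180.7 / (1/5.45 − 1/5.49) = 3.48×10^7 W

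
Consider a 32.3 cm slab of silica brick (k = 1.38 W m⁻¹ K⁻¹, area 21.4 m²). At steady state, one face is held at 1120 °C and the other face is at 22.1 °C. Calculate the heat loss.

Q = kA·ΔT/L = 1.38 × 21.4 × |1120 °C − 22.1 °C| / 0.323 = 1.00×10^5 W

Q = 1.00×10^5 W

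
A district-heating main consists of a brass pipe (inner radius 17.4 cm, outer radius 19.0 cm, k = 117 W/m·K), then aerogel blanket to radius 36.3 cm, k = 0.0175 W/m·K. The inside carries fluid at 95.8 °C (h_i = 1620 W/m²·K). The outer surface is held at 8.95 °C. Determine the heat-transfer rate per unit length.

Resistance network (inner→outer):
  R'_conv,in = 1/(2πr h) = 1/(2π·0.174·1620) = 5.646×10^-4 m·K/W
  R'_brass = ln(0.190/0.174)/(2πk) = 0.08797/(2π·117) = 1.197×10^-4 m·K/W
  R'_aerogel blanket = ln(0.363/0.190)/(2πk) = 0.6474/(2π·0.0175) = 5.888 m·K/W
ΣR = 5.646×10^-4 + 1.197×10^-4 + 5.888 = 5.889 m·K/W
Q' = ΔT/ΣR = (95.8 °C − 8.95 °C)/5.889 = 14.7 W/m

Q' = 14.7 W/m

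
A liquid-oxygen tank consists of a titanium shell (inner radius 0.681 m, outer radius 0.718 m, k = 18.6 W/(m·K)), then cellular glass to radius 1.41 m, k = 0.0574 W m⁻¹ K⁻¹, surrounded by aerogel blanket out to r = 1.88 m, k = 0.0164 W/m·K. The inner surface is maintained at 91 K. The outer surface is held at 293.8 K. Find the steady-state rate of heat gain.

Series thermal resistances, inner to outer:
  R_titanium = (1/0.681 − 1/0.718)/(4πk) = 0.07567/(4π·18.6) = 3.237×10^-4 K/W
  R_cellular glass = (1/0.718 − 1/1.41)/(4πk) = 0.6835/(4π·0.0574) = 0.9476 K/W
  R_aerogel blanket = (1/1.41 − 1/1.88)/(4πk) = 0.1773/(4π·0.0164) = 0.8603 K/W
ΣR = 3.237×10^-4 + 0.9476 + 0.8603 = 1.808 K/W
Q = ΔT/ΣR = (91 K − 293.8 K)/1.808 = -112 W
(Negative Q ⇒ heat flows inward; heat gain = 112 W.)

Q = 112 W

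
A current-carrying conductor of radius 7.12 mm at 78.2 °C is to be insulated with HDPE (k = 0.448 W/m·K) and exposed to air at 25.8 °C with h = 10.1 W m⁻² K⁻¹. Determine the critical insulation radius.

r_cr = 4.44 cm

For a cylinder, r_cr = k_ins/h = 0.448/10.1 = 0.0444 m = 4.44 cm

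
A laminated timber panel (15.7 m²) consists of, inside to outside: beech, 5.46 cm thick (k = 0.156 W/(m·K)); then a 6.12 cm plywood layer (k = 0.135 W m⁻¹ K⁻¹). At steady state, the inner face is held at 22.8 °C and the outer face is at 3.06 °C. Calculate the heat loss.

Series thermal resistances, inner to outer:
  R_beech = L/(kA) = 0.0546/(0.156·15.7) = 0.02229 K/W
  R_plywood = L/(kA) = 0.0612/(0.135·15.7) = 0.02887 K/W
ΣR = 0.02229 + 0.02887 = 0.05116 K/W
Q = ΔT/ΣR = (22.8 °C − 3.06 °C)/0.05116 = 386 W

Q = 386 W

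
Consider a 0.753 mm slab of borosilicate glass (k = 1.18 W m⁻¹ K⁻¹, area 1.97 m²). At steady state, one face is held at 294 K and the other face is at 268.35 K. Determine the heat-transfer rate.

Q = 79.2 kW

Q = kA·ΔT/L = 1.18 × 1.97 × |294 K − 268.35 K| / 7.53×10^-4 = 79200 W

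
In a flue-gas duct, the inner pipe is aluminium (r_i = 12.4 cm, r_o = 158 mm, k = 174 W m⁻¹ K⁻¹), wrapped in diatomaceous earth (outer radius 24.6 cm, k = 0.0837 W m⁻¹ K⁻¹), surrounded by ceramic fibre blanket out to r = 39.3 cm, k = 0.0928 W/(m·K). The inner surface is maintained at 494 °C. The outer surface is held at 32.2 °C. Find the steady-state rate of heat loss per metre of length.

Series thermal resistances, inner to outer:
  R'_aluminium = ln(0.158/0.124)/(2πk) = 0.2423/(2π·174) = 2.216×10^-4 m·K/W
  R'_diatomaceous earth = ln(0.246/0.158)/(2πk) = 0.4427/(2π·0.0837) = 0.8419 m·K/W
  R'_ceramic fibre blanket = ln(0.393/0.246)/(2πk) = 0.4685/(2π·0.0928) = 0.8035 m·K/W
ΣR = 2.216×10^-4 + 0.8419 + 0.8035 = 1.646 m·K/W
Q' = ΔT/ΣR = (494 °C − 32.2 °C)/1.646 = 281 W/m

Q' = 281 W/m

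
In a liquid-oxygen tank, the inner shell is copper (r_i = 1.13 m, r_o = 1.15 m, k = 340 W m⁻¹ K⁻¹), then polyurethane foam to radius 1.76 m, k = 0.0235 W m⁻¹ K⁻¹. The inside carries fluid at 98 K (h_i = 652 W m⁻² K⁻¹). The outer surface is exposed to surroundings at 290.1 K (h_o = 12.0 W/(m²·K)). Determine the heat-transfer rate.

Series thermal resistances, inner to outer:
  R_conv,in = 1/(4πr²h) = 1/(4π·1.13²·652) = 9.558×10^-5 K/W
  R_copper = (1/1.13 − 1/1.15)/(4πk) = 0.01539/(4π·340) = 3.602×10^-6 K/W
  R_polyurethane foam = (1/1.15 − 1/1.76)/(4πk) = 0.3014/(4π·0.0235) = 1.021 K/W
  R_conv,out = 1/(4πr²h) = 1/(4π·1.76²·12.0) = 0.002141 K/W
ΣR = 9.558×10^-5 + 3.602×10^-6 + 1.021 + 0.002141 = 1.023 K/W
Q = ΔT/ΣR = (98 K − 290.1 K)/1.023 = -188 W
(Negative Q ⇒ heat flows inward; heat gain = 188 W.)

Q = 188 W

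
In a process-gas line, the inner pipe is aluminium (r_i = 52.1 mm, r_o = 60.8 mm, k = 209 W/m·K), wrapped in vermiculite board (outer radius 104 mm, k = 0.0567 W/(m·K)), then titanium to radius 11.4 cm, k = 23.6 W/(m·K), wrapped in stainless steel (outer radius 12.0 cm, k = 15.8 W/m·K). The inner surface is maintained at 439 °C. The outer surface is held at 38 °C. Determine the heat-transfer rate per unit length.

Resistance network (inner→outer):
  R'_aluminium = ln(0.0608/0.0521)/(2πk) = 0.1544/(2π·209) = 1.176×10^-4 m·K/W
  R'_vermiculite board = ln(0.104/0.0608)/(2πk) = 0.5368/(2π·0.0567) = 1.507 m·K/W
  R'_titanium = ln(0.114/0.104)/(2πk) = 0.09181/(2π·23.6) = 6.191×10^-4 m·K/W
  R'_stainless steel = ln(0.120/0.114)/(2πk) = 0.05129/(2π·15.8) = 5.167×10^-4 m·K/W
ΣR = 1.176×10^-4 + 1.507 + 6.191×10^-4 + 5.167×10^-4 = 1.508 m·K/W
Q' = ΔT/ΣR = (439 °C − 38 °C)/1.508 = 266 W/m

Q' = 266 W/m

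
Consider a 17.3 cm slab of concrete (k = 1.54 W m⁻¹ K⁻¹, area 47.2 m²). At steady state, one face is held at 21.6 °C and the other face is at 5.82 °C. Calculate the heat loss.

Q = 6630 W

Q = kA·ΔT/L = 1.54 × 47.2 × |21.6 °C − 5.82 °C| / 0.173 = 6630 W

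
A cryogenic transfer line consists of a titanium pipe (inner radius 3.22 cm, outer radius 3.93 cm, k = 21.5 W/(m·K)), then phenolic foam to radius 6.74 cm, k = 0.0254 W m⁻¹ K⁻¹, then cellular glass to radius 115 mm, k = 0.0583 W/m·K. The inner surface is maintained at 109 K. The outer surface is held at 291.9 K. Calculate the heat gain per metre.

Series thermal resistances, inner to outer:
  R'_titanium = ln(0.0393/0.0322)/(2πk) = 0.1993/(2π·21.5) = 0.001475 m·K/W
  R'_phenolic foam = ln(0.0674/0.0393)/(2πk) = 0.5394/(2π·0.0254) = 3.380 m·K/W
  R'_cellular glass = ln(0.115/0.0674)/(2πk) = 0.5343/(2π·0.0583) = 1.459 m·K/W
ΣR = 0.001475 + 3.380 + 1.459 = 4.840 m·K/W
Q' = ΔT/ΣR = (109 K − 291.9 K)/4.840 = -37.8 W/m
(Negative Q' ⇒ heat flows inward; heat gain = 37.8 W/m.)

Q' = 37.8 W/m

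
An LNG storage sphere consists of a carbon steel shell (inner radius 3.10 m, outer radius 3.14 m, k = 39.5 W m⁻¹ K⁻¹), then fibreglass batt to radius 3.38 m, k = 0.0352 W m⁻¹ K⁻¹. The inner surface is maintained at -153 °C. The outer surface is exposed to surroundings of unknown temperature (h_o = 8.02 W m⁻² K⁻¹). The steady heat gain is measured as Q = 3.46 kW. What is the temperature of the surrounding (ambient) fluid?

Series resistances:
  R_carbon steel = (1/3.10 − 1/3.14)/(4πk) = 0.004109/(4π·39.5) = 8.279×10^-6 K/W
  R_fibreglass batt = (1/3.14 − 1/3.38)/(4πk) = 0.02261/(4π·0.0352) = 0.05112 K/W
  R_conv,out = 1/(4πr²h) = 1/(4π·3.38²·8.02) = 8.685×10^-4 K/W
ΣR = 0.05200 K/W
ΔT = Q·ΣR = 3460 × 0.05200 = 179.9 K
Heat flows inward, so T_out = T_in + ΔT = -153 + 179.9 = 26.9 °C

T_out = 26.9 °C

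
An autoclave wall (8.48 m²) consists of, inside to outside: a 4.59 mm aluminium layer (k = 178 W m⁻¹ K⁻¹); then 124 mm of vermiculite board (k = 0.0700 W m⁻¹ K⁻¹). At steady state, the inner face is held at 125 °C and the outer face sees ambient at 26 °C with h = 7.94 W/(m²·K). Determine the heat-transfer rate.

Q = 442 W

Resistance network (inner→outer):
  R_aluminium = L/(kA) = 0.00459/(178·8.48) = 3.041×10^-6 K/W
  R_vermiculite board = L/(kA) = 0.124/(0.0700·8.48) = 0.2089 K/W
  R_conv,out = 1/(hA) = 1/(7.94·8.48) = 0.01485 K/W
ΣR = 3.041×10^-6 + 0.2089 + 0.01485 = 0.2238 K/W
Q = ΔT/ΣR = (125 °C − 26 °C)/0.2238 = 442 W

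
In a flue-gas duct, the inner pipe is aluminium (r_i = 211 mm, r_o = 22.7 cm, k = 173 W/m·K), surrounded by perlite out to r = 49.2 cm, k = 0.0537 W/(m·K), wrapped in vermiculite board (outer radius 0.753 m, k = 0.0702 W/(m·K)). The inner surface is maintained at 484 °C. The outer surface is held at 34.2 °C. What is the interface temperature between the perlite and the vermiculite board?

Resistance network (inner→outer):
  R'_aluminium = ln(0.227/0.211)/(2πk) = 0.07309/(2π·173) = 6.724×10^-5 m·K/W
  R'_perlite = ln(0.492/0.227)/(2πk) = 0.7735/(2π·0.0537) = 2.293 m·K/W
  R'_vermiculite board = ln(0.753/0.492)/(2πk) = 0.4256/(2π·0.0702) = 0.9649 m·K/W
ΣR = 6.724×10^-5 + 2.293 + 0.9649 = 3.258 m·K/W
Q' = ΔT/ΣR = (484 °C − 34.2 °C)/3.258 = 138.1 W/m
From the inner boundary to the perlite/vermiculite board interface, ΣR_partial = 2.293 m·K/W.
T_interface = T_in − Q'·ΣR_partial = 484 °C − (138.1)(2.293) = 167 °C

T = 167 °C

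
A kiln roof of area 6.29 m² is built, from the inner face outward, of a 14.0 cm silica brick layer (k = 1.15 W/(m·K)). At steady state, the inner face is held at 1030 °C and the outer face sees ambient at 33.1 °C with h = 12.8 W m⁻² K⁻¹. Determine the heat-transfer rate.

Q = 31400 W

Series thermal resistances, inner to outer:
  R_silica brick = L/(kA) = 0.140/(1.15·6.29) = 0.01935 K/W
  R_conv,out = 1/(hA) = 1/(12.8·6.29) = 0.01242 K/W
ΣR = 0.01935 + 0.01242 = 0.03177 K/W
Q = ΔT/ΣR = (1030 °C − 33.1 °C)/0.03177 = 31400 W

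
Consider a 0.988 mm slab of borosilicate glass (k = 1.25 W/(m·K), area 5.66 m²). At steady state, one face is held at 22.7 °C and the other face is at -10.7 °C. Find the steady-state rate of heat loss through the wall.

Q = kA·ΔT/L = 1.25 × 5.66 × |22.7 °C − -10.7 °C| / 9.88×10^-4 = 2.39×10^5 W

Q = 239 kW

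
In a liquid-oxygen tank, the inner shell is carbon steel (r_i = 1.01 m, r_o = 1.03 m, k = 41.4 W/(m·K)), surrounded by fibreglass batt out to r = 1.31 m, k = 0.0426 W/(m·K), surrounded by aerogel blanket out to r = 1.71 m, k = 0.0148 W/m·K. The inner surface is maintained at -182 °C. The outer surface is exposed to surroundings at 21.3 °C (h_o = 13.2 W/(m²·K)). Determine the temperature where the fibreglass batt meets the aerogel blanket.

T = -124 °C

Resistance network (inner→outer):
  R_carbon steel = (1/1.01 − 1/1.03)/(4πk) = 0.01923/(4π·41.4) = 3.695×10^-5 K/W
  R_fibreglass batt = (1/1.03 − 1/1.31)/(4πk) = 0.2075/(4π·0.0426) = 0.3876 K/W
  R_aerogel blanket = (1/1.31 − 1/1.71)/(4πk) = 0.1786/(4π·0.0148) = 0.9601 K/W
  R_conv,out = 1/(4πr²h) = 1/(4π·1.71²·13.2) = 0.002062 K/W
ΣR = 3.695×10^-5 + 0.3876 + 0.9601 + 0.002062 = 1.350 K/W
Q = ΔT/ΣR = (-182 °C − 21.3 °C)/1.350 = -150.6 W
From the inner boundary to the fibreglass batt/aerogel blanket interface, ΣR_partial = 0.3876 K/W.
T_interface = T_in − Q·ΣR_partial = -182 °C − (-150.6)(0.3876) = -124 °C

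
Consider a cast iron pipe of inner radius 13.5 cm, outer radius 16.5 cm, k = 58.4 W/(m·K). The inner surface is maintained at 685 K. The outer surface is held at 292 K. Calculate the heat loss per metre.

Q' = 2πk·ΔT/ln(r₂/r₁) = 2π × 58.4 × 393 / ln(0.165/0.135) = 7.19×10^5 W/m

Q' = 719 kW/m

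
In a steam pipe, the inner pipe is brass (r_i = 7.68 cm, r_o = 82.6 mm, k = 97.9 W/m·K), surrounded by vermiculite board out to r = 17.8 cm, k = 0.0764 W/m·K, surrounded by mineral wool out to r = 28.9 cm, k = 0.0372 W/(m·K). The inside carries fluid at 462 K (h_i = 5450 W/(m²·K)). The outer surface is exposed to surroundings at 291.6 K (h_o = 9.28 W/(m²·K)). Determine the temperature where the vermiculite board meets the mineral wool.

Treat each layer as a resistance in series:
  R'_conv,in = 1/(2πr h) = 1/(2π·0.0768·5450) = 3.802×10^-4 m·K/W
  R'_brass = ln(0.0826/0.0768)/(2πk) = 0.07281/(2π·97.9) = 1.184×10^-4 m·K/W
  R'_vermiculite board = ln(0.178/0.0826)/(2πk) = 0.7678/(2π·0.0764) = 1.599 m·K/W
  R'_mineral wool = ln(0.289/0.178)/(2πk) = 0.4846/(2π·0.0372) = 2.073 m·K/W
  R'_conv,out = 1/(2πr h) = 1/(2π·0.289·9.28) = 0.05934 m·K/W
ΣR = 3.802×10^-4 + 1.184×10^-4 + 1.599 + 2.073 + 0.05934 = 3.732 m·K/W
Q' = ΔT/ΣR = (462 K − 291.6 K)/3.732 = 45.66 W/m
From the inner boundary to the vermiculite board/mineral wool interface, ΣR_partial = 1.599 m·K/W.
T_interface = T_in − Q'·ΣR_partial = 462 K − (45.66)(1.599) = 389 K

T = 389 K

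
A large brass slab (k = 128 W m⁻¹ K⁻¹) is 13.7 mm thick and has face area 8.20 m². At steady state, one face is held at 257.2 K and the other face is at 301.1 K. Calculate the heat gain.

Q = kA·ΔT/L = 128 × 8.20 × |257.2 K − 301.1 K| / 0.0137 = 3.36×10^6 W

Q = 3360 kW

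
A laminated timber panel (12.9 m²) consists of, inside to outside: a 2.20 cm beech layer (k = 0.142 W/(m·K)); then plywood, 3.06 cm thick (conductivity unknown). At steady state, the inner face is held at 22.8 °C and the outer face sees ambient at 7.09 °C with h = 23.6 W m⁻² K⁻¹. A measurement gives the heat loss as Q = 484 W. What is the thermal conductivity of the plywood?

k = 0.138 W/m·K

ΣR = ΔT/Q = |22.8 − 7.09|/484 = 0.03246 K/W
Known resistances:
  R_beech = L/(kA) = 0.0220/(0.142·12.9) = 0.01201 K/W
  R_conv,out = 1/(hA) = 1/(23.6·12.9) = 0.003285 K/W
R_plywood = ΣR − ΣR_known = 0.03246 − 0.01529 = 0.01717 K/W
L/(kA) = 0.01717 ⇒ k = 0.0306/(0.01717·12.9) = 0.138 W/m·K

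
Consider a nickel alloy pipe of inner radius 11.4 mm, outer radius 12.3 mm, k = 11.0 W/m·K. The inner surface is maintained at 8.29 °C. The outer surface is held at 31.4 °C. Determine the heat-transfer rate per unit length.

Q' = 21000 W/m

Q' = 2πk·ΔT/ln(r₂/r₁) = 2π × 11.0 × 23.11 / ln(0.0123/0.0114) = 21000 W/m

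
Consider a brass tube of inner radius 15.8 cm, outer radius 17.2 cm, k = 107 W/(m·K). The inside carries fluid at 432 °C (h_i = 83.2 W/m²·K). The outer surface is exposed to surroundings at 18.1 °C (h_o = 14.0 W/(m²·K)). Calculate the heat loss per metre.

Q' = 5280 W/m

Treat each layer as a resistance in series:
  R'_conv,in = 1/(2πr h) = 1/(2π·0.158·83.2) = 0.01211 m·K/W
  R'_brass = ln(0.172/0.158)/(2πk) = 0.08490/(2π·107) = 1.263×10^-4 m·K/W
  R'_conv,out = 1/(2πr h) = 1/(2π·0.172·14.0) = 0.06609 m·K/W
ΣR = 0.01211 + 1.263×10^-4 + 0.06609 = 0.07833 m·K/W
Q' = ΔT/ΣR = (432 °C − 18.1 °C)/0.07833 = 5280 W/m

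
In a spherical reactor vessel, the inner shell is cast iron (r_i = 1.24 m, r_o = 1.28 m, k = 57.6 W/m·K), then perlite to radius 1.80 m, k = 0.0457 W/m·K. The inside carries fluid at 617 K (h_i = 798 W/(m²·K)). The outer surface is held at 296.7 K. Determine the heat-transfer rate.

Q = 815 W

Series thermal resistances, inner to outer:
  R_conv,in = 1/(4πr²h) = 1/(4π·1.24²·798) = 6.486×10^-5 K/W
  R_cast iron = (1/1.24 − 1/1.28)/(4πk) = 0.02520/(4π·57.6) = 3.482×10^-5 K/W
  R_perlite = (1/1.28 − 1/1.80)/(4πk) = 0.2257/(4π·0.0457) = 0.3930 K/W
ΣR = 6.486×10^-5 + 3.482×10^-5 + 0.3930 = 0.3931 K/W
Q = ΔT/ΣR = (617 K − 296.7 K)/0.3931 = 815 W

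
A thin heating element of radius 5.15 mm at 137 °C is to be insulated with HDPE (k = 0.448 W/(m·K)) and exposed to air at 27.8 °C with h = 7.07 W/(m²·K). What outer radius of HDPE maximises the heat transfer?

For a cylinder, r_cr = k_ins/h = 0.448/7.07 = 0.0634 m = 6.34 cm

r_cr = 6.34 cm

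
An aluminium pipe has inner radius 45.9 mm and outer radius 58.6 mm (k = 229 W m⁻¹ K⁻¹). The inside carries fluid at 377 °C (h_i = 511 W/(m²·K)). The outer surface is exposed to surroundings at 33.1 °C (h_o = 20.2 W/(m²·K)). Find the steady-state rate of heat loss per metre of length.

Treat each layer as a resistance in series:
  R'_conv,in = 1/(2πr h) = 1/(2π·0.0459·511) = 0.006786 m·K/W
  R'_aluminium = ln(0.0586/0.0459)/(2πk) = 0.2443/(2π·229) = 1.698×10^-4 m·K/W
  R'_conv,out = 1/(2πr h) = 1/(2π·0.0586·20.2) = 0.1345 m·K/W
ΣR = 0.006786 + 1.698×10^-4 + 0.1345 = 0.1415 m·K/W
Q' = ΔT/ΣR = (377 °C − 33.1 °C)/0.1415 = 2430 W/m

Q' = 2430 W/m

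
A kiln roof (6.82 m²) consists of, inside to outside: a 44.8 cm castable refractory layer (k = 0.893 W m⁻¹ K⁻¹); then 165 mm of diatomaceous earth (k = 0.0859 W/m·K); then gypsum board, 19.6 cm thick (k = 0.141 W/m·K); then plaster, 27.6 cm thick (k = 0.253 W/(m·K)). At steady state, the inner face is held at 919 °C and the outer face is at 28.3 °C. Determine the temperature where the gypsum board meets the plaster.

T = 226 °C

Resistance network (inner→outer):
  R_castable refractory = L/(kA) = 0.448/(0.893·6.82) = 0.07356 K/W
  R_diatomaceous earth = L/(kA) = 0.165/(0.0859·6.82) = 0.2816 K/W
  R_gypsum board = L/(kA) = 0.196/(0.141·6.82) = 0.2038 K/W
  R_plaster = L/(kA) = 0.276/(0.253·6.82) = 0.1600 K/W
ΣR = 0.07356 + 0.2816 + 0.2038 + 0.1600 = 0.7190 K/W
Q = ΔT/ΣR = (919 °C − 28.3 °C)/0.7190 = 1239 W
From the inner boundary to the gypsum board/plaster interface, ΣR_partial = 0.5590 K/W.
T_interface = T_in − Q·ΣR_partial = 919 °C − (1239)(0.5590) = 226 °C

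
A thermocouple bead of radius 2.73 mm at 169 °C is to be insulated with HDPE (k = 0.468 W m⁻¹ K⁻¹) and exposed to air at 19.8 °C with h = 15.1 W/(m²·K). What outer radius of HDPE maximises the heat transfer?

For a sphere, r_cr = 2k_ins/h = 2·0.468/15.1 = 0.0620 m = 6.20 cm

r_cr = 6.20 cm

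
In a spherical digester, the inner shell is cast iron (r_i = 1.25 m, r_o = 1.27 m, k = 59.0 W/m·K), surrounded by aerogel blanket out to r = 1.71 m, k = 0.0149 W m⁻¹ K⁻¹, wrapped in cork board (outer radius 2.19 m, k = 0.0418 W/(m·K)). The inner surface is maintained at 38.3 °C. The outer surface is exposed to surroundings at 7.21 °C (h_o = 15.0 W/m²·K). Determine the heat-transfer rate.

Series thermal resistances, inner to outer:
  R_cast iron = (1/1.25 − 1/1.27)/(4πk) = 0.01260/(4π·59.0) = 1.699×10^-5 K/W
  R_aerogel blanket = (1/1.27 − 1/1.71)/(4πk) = 0.2026/(4π·0.0149) = 1.082 K/W
  R_cork board = (1/1.71 − 1/2.19)/(4πk) = 0.1282/(4π·0.0418) = 0.2440 K/W
  R_conv,out = 1/(4πr²h) = 1/(4π·2.19²·15.0) = 0.001106 K/W
ΣR = 1.699×10^-5 + 1.082 + 0.2440 + 0.001106 = 1.327 K/W
Q = ΔT/ΣR = (38.3 °C − 7.21 °C)/1.327 = 23.4 W

Q = 23.4 W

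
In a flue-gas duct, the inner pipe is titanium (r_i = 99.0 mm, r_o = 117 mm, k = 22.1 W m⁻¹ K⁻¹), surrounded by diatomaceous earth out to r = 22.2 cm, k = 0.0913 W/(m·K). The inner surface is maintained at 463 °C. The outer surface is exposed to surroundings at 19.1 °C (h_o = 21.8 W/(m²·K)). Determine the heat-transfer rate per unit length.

Treat each layer as a resistance in series:
  R'_titanium = ln(0.117/0.0990)/(2πk) = 0.1671/(2π·22.1) = 0.001203 m·K/W
  R'_diatomaceous earth = ln(0.222/0.117)/(2πk) = 0.6405/(2π·0.0913) = 1.117 m·K/W
  R'_conv,out = 1/(2πr h) = 1/(2π·0.222·21.8) = 0.03289 m·K/W
ΣR = 0.001203 + 1.117 + 0.03289 = 1.151 m·K/W
Q' = ΔT/ΣR = (463 °C − 19.1 °C)/1.151 = 386 W/m

Q' = 386 W/m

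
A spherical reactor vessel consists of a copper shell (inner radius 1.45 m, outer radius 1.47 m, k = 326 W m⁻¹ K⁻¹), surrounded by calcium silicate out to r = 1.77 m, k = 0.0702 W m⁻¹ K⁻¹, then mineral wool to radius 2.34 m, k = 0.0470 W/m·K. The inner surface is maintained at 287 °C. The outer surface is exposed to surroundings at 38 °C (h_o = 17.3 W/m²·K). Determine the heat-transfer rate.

Series thermal resistances, inner to outer:
  R_copper = (1/1.45 − 1/1.47)/(4πk) = 0.009383/(4π·326) = 2.290×10^-6 K/W
  R_calcium silicate = (1/1.47 − 1/1.77)/(4πk) = 0.1153/(4π·0.0702) = 0.1307 K/W
  R_mineral wool = (1/1.77 − 1/2.34)/(4πk) = 0.1376/(4π·0.0470) = 0.2330 K/W
  R_conv,out = 1/(4πr²h) = 1/(4π·2.34²·17.3) = 8.401×10^-4 K/W
ΣR = 2.290×10^-6 + 0.1307 + 0.2330 + 8.401×10^-4 = 0.3645 K/W
Q = ΔT/ΣR = (287 °C − 38 °C)/0.3645 = 683 W

Q = 683 W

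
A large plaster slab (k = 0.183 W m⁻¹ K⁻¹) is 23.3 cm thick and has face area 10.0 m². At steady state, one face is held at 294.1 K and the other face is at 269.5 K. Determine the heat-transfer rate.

Q = 193 W

Q = kA·ΔT/L = 0.183 × 10.0 × |294.1 K − 269.5 K| / 0.233 = 193 W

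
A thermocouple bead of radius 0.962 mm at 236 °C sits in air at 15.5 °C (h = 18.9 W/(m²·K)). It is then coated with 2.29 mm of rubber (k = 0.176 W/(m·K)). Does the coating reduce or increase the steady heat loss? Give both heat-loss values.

Critical radius for a sphere: r_cr = 2k/h = 0.0186 m = 1.86 cm.
Outer radius after coating: r₂ = 9.62×10^-4 + 0.00229 = 0.003252 m.
Since r₁ < r_cr and r₂ ≤ r_cr, the coating moves toward the maximum at r_cr — heat loss rises.
Bare: R = 1/(4πr₁²h) = 4550 K/W; Q = 220.5/4550 = 0.0485 W.
Coated: R = R_cond + R_conv = 729.1 K/W; Q = 220.5/729.1 = 0.302 W.

increases: 0.0485 → 0.302 W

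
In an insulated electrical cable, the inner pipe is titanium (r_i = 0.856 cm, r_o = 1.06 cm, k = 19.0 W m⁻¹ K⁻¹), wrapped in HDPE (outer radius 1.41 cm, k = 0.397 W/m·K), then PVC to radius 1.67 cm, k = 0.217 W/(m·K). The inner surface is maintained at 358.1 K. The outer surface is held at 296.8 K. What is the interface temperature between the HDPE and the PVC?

Resistance network (inner→outer):
  R'_titanium = ln(0.0106/0.00856)/(2πk) = 0.2138/(2π·19.0) = 0.001791 m·K/W
  R'_HDPE = ln(0.0141/0.0106)/(2πk) = 0.2853/(2π·0.397) = 0.1144 m·K/W
  R'_PVC = ln(0.0167/0.0141)/(2πk) = 0.1692/(2π·0.217) = 0.1241 m·K/W
ΣR = 0.001791 + 0.1144 + 0.1241 = 0.2403 m·K/W
Q' = ΔT/ΣR = (358.1 K − 296.8 K)/0.2403 = 255.1 W/m
From the inner boundary to the HDPE/PVC interface, ΣR_partial = 0.1162 m·K/W.
T_interface = T_in − Q'·ΣR_partial = 358.1 K − (255.1)(0.1162) = 328.5 K

T = 328.5 K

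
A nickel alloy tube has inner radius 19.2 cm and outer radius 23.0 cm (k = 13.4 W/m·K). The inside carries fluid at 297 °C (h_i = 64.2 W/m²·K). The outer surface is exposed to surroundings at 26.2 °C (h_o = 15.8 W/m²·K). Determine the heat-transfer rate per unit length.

Q' = 4.60 kW/m

Treat each layer as a resistance in series:
  R'_conv,in = 1/(2πr h) = 1/(2π·0.192·64.2) = 0.01291 m·K/W
  R'_nickel alloy = ln(0.230/0.192)/(2πk) = 0.1806/(2π·13.4) = 0.002145 m·K/W
  R'_conv,out = 1/(2πr h) = 1/(2π·0.230·15.8) = 0.04380 m·K/W
ΣR = 0.01291 + 0.002145 + 0.04380 = 0.05885 m·K/W
Q' = ΔT/ΣR = (297 °C − 26.2 °C)/0.05885 = 4600 W/m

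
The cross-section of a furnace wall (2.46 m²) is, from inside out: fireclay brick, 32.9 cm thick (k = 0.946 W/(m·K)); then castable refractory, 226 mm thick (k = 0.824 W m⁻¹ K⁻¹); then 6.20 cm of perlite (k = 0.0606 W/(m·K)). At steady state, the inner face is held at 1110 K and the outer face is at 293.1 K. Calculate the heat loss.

Series thermal resistances, inner to outer:
  R_fireclay brick = L/(kA) = 0.329/(0.946·2.46) = 0.1414 K/W
  R_castable refractory = L/(kA) = 0.226/(0.824·2.46) = 0.1115 K/W
  R_perlite = L/(kA) = 0.0620/(0.0606·2.46) = 0.4159 K/W
ΣR = 0.1414 + 0.1115 + 0.4159 = 0.6688 K/W
Q = ΔT/ΣR = (1110 K − 293.1 K)/0.6688 = 1220 W

Q = 1220 W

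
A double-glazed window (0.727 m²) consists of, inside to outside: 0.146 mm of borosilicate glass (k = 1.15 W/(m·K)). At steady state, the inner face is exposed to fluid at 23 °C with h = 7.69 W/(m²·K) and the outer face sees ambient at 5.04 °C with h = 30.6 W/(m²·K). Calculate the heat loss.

Series thermal resistances, inner to outer:
  R_conv,in = 1/(hA) = 1/(7.69·0.727) = 0.1789 K/W
  R_borosilicate glass = L/(kA) = 1.46×10^-4/(1.15·0.727) = 1.746×10^-4 K/W
  R_conv,out = 1/(hA) = 1/(30.6·0.727) = 0.04495 K/W
ΣR = 0.1789 + 1.746×10^-4 + 0.04495 = 0.2240 K/W
Q = ΔT/ΣR = (23 °C − 5.04 °C)/0.2240 = 80.2 W

Q = 80.2 W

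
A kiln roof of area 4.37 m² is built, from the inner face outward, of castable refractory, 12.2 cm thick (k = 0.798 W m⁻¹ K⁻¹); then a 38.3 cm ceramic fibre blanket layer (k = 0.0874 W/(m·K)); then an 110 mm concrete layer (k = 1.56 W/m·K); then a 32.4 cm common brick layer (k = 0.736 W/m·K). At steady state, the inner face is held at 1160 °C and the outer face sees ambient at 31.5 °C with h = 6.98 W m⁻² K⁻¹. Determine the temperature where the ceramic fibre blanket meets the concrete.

T = 174 °C

Resistance network (inner→outer):
  R_castable refractory = L/(kA) = 0.122/(0.798·4.37) = 0.03498 K/W
  R_ceramic fibre blanket = L/(kA) = 0.383/(0.0874·4.37) = 1.003 K/W
  R_concrete = L/(kA) = 0.110/(1.56·4.37) = 0.01614 K/W
  R_common brick = L/(kA) = 0.324/(0.736·4.37) = 0.1007 K/W
  R_conv,out = 1/(hA) = 1/(6.98·4.37) = 0.03278 K/W
ΣR = 0.03498 + 1.003 + 0.01614 + 0.1007 + 0.03278 = 1.188 K/W
Q = ΔT/ΣR = (1160 °C − 31.5 °C)/1.188 = 949.9 W
From the inner boundary to the ceramic fibre blanket/concrete interface, ΣR_partial = 1.038 K/W.
T_interface = T_in − Q·ΣR_partial = 1160 °C − (949.9)(1.038) = 174 °C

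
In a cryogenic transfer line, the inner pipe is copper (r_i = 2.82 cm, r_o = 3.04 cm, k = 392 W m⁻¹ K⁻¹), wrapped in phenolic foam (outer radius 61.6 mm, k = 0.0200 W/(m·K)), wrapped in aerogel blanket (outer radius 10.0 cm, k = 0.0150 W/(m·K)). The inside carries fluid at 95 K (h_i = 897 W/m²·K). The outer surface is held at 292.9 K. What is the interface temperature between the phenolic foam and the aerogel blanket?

Series thermal resistances, inner to outer:
  R'_conv,in = 1/(2πr h) = 1/(2π·0.0282·897) = 0.006292 m·K/W
  R'_copper = ln(0.0304/0.0282)/(2πk) = 0.07512/(2π·392) = 3.050×10^-5 m·K/W
  R'_phenolic foam = ln(0.0616/0.0304)/(2πk) = 0.7062/(2π·0.0200) = 5.620 m·K/W
  R'_aerogel blanket = ln(0.100/0.0616)/(2πk) = 0.4845/(2π·0.0150) = 5.141 m·K/W
ΣR = 0.006292 + 3.050×10^-5 + 5.620 + 5.141 = 10.77 m·K/W
Q' = ΔT/ΣR = (95 K − 292.9 K)/10.77 = -18.38 W/m
From the inner boundary to the phenolic foam/aerogel blanket interface, ΣR_partial = 5.626 m·K/W.
T_interface = T_in − Q'·ΣR_partial = 95 K − (-18.38)(5.626) = 198.4 K

T = 198.4 K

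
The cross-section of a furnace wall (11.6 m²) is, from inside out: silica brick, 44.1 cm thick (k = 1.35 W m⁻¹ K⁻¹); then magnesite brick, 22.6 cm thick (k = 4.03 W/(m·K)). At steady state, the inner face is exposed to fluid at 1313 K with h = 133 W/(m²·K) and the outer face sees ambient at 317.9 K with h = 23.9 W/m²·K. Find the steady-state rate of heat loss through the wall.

Q = 26700 W

Series thermal resistances, inner to outer:
  R_conv,in = 1/(hA) = 1/(133·11.6) = 6.482×10^-4 K/W
  R_silica brick = L/(kA) = 0.441/(1.35·11.6) = 0.02816 K/W
  R_magnesite brick = L/(kA) = 0.226/(4.03·11.6) = 0.004834 K/W
  R_conv,out = 1/(hA) = 1/(23.9·11.6) = 0.003607 K/W
ΣR = 6.482×10^-4 + 0.02816 + 0.004834 + 0.003607 = 0.03725 K/W
Q = ΔT/ΣR = (1313 K − 317.9 K)/0.03725 = 26700 W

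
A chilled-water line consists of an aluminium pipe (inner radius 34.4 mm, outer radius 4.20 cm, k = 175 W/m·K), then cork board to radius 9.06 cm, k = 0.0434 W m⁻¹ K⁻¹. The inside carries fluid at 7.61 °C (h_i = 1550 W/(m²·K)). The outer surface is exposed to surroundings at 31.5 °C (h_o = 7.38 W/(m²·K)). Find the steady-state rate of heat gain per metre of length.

Resistance network (inner→outer):
  R'_conv,in = 1/(2πr h) = 1/(2π·0.0344·1550) = 0.002985 m·K/W
  R'_aluminium = ln(0.0420/0.0344)/(2πk) = 0.1996/(2π·175) = 1.815×10^-4 m·K/W
  R'_cork board = ln(0.0906/0.0420)/(2πk) = 0.7688/(2π·0.0434) = 2.819 m·K/W
  R'_conv,out = 1/(2πr h) = 1/(2π·0.0906·7.38) = 0.2380 m·K/W
ΣR = 0.002985 + 1.815×10^-4 + 2.819 + 0.2380 = 3.060 m·K/W
Q' = ΔT/ΣR = (7.61 °C − 31.5 °C)/3.060 = -7.81 W/m
(Negative Q' ⇒ heat flows inward; heat gain = 7.81 W/m.)

Q' = 7.81 W/m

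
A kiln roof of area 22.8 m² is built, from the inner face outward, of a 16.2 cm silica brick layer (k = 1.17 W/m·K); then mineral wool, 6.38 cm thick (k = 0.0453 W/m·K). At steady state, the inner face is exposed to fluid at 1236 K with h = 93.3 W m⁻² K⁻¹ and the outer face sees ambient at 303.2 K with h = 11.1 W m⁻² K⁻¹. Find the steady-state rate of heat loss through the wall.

Treat each layer as a resistance in series:
  R_conv,in = 1/(hA) = 1/(93.3·22.8) = 4.701×10^-4 K/W
  R_silica brick = L/(kA) = 0.162/(1.17·22.8) = 0.006073 K/W
  R_mineral wool = L/(kA) = 0.0638/(0.0453·22.8) = 0.06177 K/W
  R_conv,out = 1/(hA) = 1/(11.1·22.8) = 0.003951 K/W
ΣR = 4.701×10^-4 + 0.006073 + 0.06177 + 0.003951 = 0.07226 K/W
Q = ΔT/ΣR = (1236 K − 303.2 K)/0.07226 = 12900 W

Q = 12.9 kW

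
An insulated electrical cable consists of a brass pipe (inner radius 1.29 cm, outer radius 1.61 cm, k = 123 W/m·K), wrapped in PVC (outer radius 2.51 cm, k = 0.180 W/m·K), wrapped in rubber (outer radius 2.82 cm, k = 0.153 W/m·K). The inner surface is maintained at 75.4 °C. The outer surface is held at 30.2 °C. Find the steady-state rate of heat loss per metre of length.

Series thermal resistances, inner to outer:
  R'_brass = ln(0.0161/0.0129)/(2πk) = 0.2216/(2π·123) = 2.867×10^-4 m·K/W
  R'_PVC = ln(0.0251/0.0161)/(2πk) = 0.4440/(2π·0.180) = 0.3926 m·K/W
  R'_rubber = ln(0.0282/0.0251)/(2πk) = 0.1165/(2π·0.153) = 0.1211 m·K/W
ΣR = 2.867×10^-4 + 0.3926 + 0.1211 = 0.5140 m·K/W
Q' = ΔT/ΣR = (75.4 °C − 30.2 °C)/0.5140 = 87.9 W/m

Q' = 87.9 W/m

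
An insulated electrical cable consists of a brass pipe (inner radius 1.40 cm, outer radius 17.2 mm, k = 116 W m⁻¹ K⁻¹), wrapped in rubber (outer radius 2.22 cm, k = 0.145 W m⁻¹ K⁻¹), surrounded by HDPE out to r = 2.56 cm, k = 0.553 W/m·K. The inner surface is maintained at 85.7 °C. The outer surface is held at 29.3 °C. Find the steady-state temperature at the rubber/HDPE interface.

T = 36.5 °C

Treat each layer as a resistance in series:
  R'_brass = ln(0.0172/0.0140)/(2πk) = 0.2059/(2π·116) = 2.824×10^-4 m·K/W
  R'_rubber = ln(0.0222/0.0172)/(2πk) = 0.2552/(2π·0.145) = 0.2801 m·K/W
  R'_HDPE = ln(0.0256/0.0222)/(2πk) = 0.1425/(2π·0.553) = 0.04101 m·K/W
ΣR = 2.824×10^-4 + 0.2801 + 0.04101 = 0.3214 m·K/W
Q' = ΔT/ΣR = (85.7 °C − 29.3 °C)/0.3214 = 175.5 W/m
From the inner boundary to the rubber/HDPE interface, ΣR_partial = 0.2804 m·K/W.
T_interface = T_in − Q'·ΣR_partial = 85.7 °C − (175.5)(0.2804) = 36.5 °C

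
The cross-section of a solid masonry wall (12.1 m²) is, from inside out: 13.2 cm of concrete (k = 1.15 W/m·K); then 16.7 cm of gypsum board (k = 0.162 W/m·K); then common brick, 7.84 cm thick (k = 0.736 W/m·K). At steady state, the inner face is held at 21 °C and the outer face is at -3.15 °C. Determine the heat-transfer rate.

Q = 233 W

Series thermal resistances, inner to outer:
  R_concrete = L/(kA) = 0.132/(1.15·12.1) = 0.009486 K/W
  R_gypsum board = L/(kA) = 0.167/(0.162·12.1) = 0.08520 K/W
  R_common brick = L/(kA) = 0.0784/(0.736·12.1) = 0.008803 K/W
ΣR = 0.009486 + 0.08520 + 0.008803 = 0.1035 K/W
Q = ΔT/ΣR = (21 °C − -3.15 °C)/0.1035 = 233 W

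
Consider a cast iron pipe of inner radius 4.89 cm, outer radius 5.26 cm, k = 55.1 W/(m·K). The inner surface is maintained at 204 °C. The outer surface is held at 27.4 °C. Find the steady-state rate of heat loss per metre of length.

Q' = 2πk·ΔT/ln(r₂/r₁) = 2π × 55.1 × 176.6 / ln(0.0526/0.0489) = 8.38×10^5 W/m

Q' = 8.38×10^5 W/m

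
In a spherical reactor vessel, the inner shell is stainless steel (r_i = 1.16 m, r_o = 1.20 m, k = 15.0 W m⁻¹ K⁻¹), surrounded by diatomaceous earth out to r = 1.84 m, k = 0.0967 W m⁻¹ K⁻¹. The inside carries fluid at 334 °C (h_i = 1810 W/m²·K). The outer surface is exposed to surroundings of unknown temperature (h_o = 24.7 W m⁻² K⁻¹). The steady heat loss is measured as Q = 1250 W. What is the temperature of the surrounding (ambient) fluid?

T_out = 34.4 °C

Series resistances:
  R_conv,in = 1/(4πr²h) = 1/(4π·1.16²·1810) = 3.267×10^-5 K/W
  R_stainless steel = (1/1.16 − 1/1.20)/(4πk) = 0.02874/(4π·15.0) = 1.524×10^-4 K/W
  R_diatomaceous earth = (1/1.20 − 1/1.84)/(4πk) = 0.2899/(4π·0.0967) = 0.2385 K/W
  R_conv,out = 1/(4πr²h) = 1/(4π·1.84²·24.7) = 9.516×10^-4 K/W
ΣR = 0.2397 K/W
ΔT = Q·ΣR = 1250 × 0.2397 = 299.6 K
Heat flows outward, so T_out = T_in − ΔT = 334 − 299.6 = 34.4 °C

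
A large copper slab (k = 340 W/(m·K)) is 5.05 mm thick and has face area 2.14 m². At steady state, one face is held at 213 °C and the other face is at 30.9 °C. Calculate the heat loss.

Q = kA·ΔT/L = 340 × 2.14 × |213 °C − 30.9 °C| / 0.00505 = 2.62×10^7 W

Q = 26200 kW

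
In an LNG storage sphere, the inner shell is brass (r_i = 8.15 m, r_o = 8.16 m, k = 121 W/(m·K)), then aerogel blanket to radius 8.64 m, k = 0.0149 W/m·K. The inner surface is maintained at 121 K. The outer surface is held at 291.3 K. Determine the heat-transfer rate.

Series thermal resistances, inner to outer:
  R_brass = (1/8.15 − 1/8.16)/(4πk) = 1.504×10^-4/(4π·121) = 9.889×10^-8 K/W
  R_aerogel blanket = (1/8.16 − 1/8.64)/(4πk) = 0.006808/(4π·0.0149) = 0.03636 K/W
ΣR = 9.889×10^-8 + 0.03636 = 0.03636 K/W
Q = ΔT/ΣR = (121 K − 291.3 K)/0.03636 = -4680 W
(Negative Q ⇒ heat flows inward; heat gain = 4680 W.)

Q = 4.68 kW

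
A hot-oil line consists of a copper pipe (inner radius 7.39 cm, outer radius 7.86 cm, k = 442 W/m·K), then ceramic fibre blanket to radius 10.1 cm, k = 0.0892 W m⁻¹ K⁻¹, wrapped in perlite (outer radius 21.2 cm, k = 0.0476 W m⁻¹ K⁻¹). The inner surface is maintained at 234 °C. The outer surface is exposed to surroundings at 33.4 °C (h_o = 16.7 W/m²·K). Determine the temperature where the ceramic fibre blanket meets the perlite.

T = 204 °C

Series thermal resistances, inner to outer:
  R'_copper = ln(0.0786/0.0739)/(2πk) = 0.06166/(2π·442) = 2.220×10^-5 m·K/W
  R'_ceramic fibre blanket = ln(0.101/0.0786)/(2πk) = 0.2507/(2π·0.0892) = 0.4474 m·K/W
  R'_perlite = ln(0.212/0.101)/(2πk) = 0.7415/(2π·0.0476) = 2.479 m·K/W
  R'_conv,out = 1/(2πr h) = 1/(2π·0.212·16.7) = 0.04495 m·K/W
ΣR = 2.220×10^-5 + 0.4474 + 2.479 + 0.04495 = 2.971 m·K/W
Q' = ΔT/ΣR = (234 °C − 33.4 °C)/2.971 = 67.52 W/m
From the inner boundary to the ceramic fibre blanket/perlite interface, ΣR_partial = 0.4474 m·K/W.
T_interface = T_in − Q'·ΣR_partial = 234 °C − (67.52)(0.4474) = 204 °C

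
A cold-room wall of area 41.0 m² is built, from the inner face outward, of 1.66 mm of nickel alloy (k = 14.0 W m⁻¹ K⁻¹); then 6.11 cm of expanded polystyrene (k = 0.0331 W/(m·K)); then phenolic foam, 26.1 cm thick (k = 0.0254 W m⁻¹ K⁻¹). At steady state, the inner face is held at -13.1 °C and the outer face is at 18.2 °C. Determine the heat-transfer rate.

Treat each layer as a resistance in series:
  R_nickel alloy = L/(kA) = 0.00166/(14.0·41.0) = 2.892×10^-6 K/W
  R_expanded polystyrene = L/(kA) = 0.0611/(0.0331·41.0) = 0.04502 K/W
  R_phenolic foam = L/(kA) = 0.261/(0.0254·41.0) = 0.2506 K/W
ΣR = 2.892×10^-6 + 0.04502 + 0.2506 = 0.2956 K/W
Q = ΔT/ΣR = (-13.1 °C − 18.2 °C)/0.2956 = -106 W
(Negative Q ⇒ heat flows inward; heat gain = 106 W.)

Q = 106 W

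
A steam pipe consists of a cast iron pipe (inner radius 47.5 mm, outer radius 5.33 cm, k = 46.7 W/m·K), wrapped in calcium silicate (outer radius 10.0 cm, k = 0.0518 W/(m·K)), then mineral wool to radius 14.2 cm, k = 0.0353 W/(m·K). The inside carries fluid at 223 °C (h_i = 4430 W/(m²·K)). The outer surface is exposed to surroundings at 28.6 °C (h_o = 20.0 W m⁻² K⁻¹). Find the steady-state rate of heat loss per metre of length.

Treat each layer as a resistance in series:
  R'_conv,in = 1/(2πr h) = 1/(2π·0.0475·4430) = 7.563×10^-4 m·K/W
  R'_cast iron = ln(0.0533/0.0475)/(2πk) = 0.1152/(2π·46.7) = 3.926×10^-4 m·K/W
  R'_calcium silicate = ln(0.100/0.0533)/(2πk) = 0.6292/(2π·0.0518) = 1.933 m·K/W
  R'_mineral wool = ln(0.142/0.100)/(2πk) = 0.3507/(2π·0.0353) = 1.581 m·K/W
  R'_conv,out = 1/(2πr h) = 1/(2π·0.142·20.0) = 0.05604 m·K/W
ΣR = 7.563×10^-4 + 3.926×10^-4 + 1.933 + 1.581 + 0.05604 = 3.571 m·K/W
Q' = ΔT/ΣR = (223 °C − 28.6 °C)/3.571 = 54.4 W/m

Q' = 54.4 W/m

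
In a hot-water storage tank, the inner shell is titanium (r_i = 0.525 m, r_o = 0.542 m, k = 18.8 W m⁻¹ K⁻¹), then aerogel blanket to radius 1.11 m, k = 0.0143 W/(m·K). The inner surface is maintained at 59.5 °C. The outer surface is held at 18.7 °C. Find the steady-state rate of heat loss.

Q = 7.77 W

Treat each layer as a resistance in series:
  R_titanium = (1/0.525 − 1/0.542)/(4πk) = 0.05974/(4π·18.8) = 2.529×10^-4 K/W
  R_aerogel blanket = (1/0.542 − 1/1.11)/(4πk) = 0.9441/(4π·0.0143) = 5.254 K/W
ΣR = 2.529×10^-4 + 5.254 = 5.254 K/W
Q = ΔT/ΣR = (59.5 °C − 18.7 °C)/5.254 = 7.77 W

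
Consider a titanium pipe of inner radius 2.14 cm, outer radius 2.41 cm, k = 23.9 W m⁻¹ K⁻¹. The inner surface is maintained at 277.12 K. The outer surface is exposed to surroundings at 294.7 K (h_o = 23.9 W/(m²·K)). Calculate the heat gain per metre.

Series thermal resistances, inner to outer:
  R'_titanium = ln(0.0241/0.0214)/(2πk) = 0.1188/(2π·23.9) = 7.913×10^-4 m·K/W
  R'_conv,out = 1/(2πr h) = 1/(2π·0.0241·23.9) = 0.2763 m·K/W
ΣR = 7.913×10^-4 + 0.2763 = 0.2771 m·K/W
Q' = ΔT/ΣR = (277.12 K − 294.7 K)/0.2771 = -63.4 W/m
(Negative Q' ⇒ heat flows inward; heat gain = 63.4 W/m.)

Q' = 63.4 W/m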